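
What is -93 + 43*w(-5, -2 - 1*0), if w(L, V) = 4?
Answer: 79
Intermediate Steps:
-93 + 43*w(-5, -2 - 1*0) = -93 + 43*4 = -93 + 172 = 79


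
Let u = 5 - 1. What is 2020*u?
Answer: 8080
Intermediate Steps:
u = 4
2020*u = 2020*4 = 8080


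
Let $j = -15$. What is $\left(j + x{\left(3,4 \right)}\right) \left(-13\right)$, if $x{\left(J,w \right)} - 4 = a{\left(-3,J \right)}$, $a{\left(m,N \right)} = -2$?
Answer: $169$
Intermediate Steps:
$x{\left(J,w \right)} = 2$ ($x{\left(J,w \right)} = 4 - 2 = 2$)
$\left(j + x{\left(3,4 \right)}\right) \left(-13\right) = \left(-15 + 2\right) \left(-13\right) = \left(-13\right) \left(-13\right) = 169$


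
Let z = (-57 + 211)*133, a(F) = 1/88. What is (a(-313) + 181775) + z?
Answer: 17798617/88 ≈ 2.0226e+5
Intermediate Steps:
a(F) = 1/88
z = 20482 (z = 154*133 = 20482)
(a(-313) + 181775) + z = (1/88 + 181775) + 20482 = 15996201/88 + 20482 = 17798617/88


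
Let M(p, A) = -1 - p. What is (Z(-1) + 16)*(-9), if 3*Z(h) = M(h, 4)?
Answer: -144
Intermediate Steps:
Z(h) = -⅓ - h/3 (Z(h) = (-1 - h)/3 = -⅓ - h/3)
(Z(-1) + 16)*(-9) = ((-⅓ - ⅓*(-1)) + 16)*(-9) = ((-⅓ + ⅓) + 16)*(-9) = (0 + 16)*(-9) = 16*(-9) = -144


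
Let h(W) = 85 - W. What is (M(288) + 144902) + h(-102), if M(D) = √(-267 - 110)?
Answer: 145089 + I*√377 ≈ 1.4509e+5 + 19.416*I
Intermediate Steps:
M(D) = I*√377 (M(D) = √(-377) = I*√377)
(M(288) + 144902) + h(-102) = (I*√377 + 144902) + (85 - 1*(-102)) = (144902 + I*√377) + (85 + 102) = (144902 + I*√377) + 187 = 145089 + I*√377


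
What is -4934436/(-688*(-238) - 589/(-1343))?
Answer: -2208982516/73302927 ≈ -30.135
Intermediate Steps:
-4934436/(-688*(-238) - 589/(-1343)) = -4934436/(163744 - 589*(-1/1343)) = -4934436/(163744 + 589/1343) = -4934436/219908781/1343 = -4934436*1343/219908781 = -2208982516/73302927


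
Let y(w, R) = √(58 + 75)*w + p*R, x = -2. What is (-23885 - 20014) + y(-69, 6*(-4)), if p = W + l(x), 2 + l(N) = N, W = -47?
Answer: -42675 - 69*√133 ≈ -43471.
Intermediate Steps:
l(N) = -2 + N
p = -51 (p = -47 + (-2 - 2) = -47 - 4 = -51)
y(w, R) = -51*R + w*√133 (y(w, R) = √(58 + 75)*w - 51*R = √133*w - 51*R = w*√133 - 51*R = -51*R + w*√133)
(-23885 - 20014) + y(-69, 6*(-4)) = (-23885 - 20014) + (-306*(-4) - 69*√133) = -43899 + (-51*(-24) - 69*√133) = -43899 + (1224 - 69*√133) = -42675 - 69*√133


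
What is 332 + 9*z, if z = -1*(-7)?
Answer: 395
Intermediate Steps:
z = 7
332 + 9*z = 332 + 9*7 = 332 + 63 = 395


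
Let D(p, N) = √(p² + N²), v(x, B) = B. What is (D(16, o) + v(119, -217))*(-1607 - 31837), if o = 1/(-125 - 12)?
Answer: 7257348 - 33444*√4804865/137 ≈ 6.7222e+6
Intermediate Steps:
o = -1/137 (o = 1/(-137) = -1/137 ≈ -0.0072993)
D(p, N) = √(N² + p²)
(D(16, o) + v(119, -217))*(-1607 - 31837) = (√((-1/137)² + 16²) - 217)*(-1607 - 31837) = (√(1/18769 + 256) - 217)*(-33444) = (√(4804865/18769) - 217)*(-33444) = (√4804865/137 - 217)*(-33444) = (-217 + √4804865/137)*(-33444) = 7257348 - 33444*√4804865/137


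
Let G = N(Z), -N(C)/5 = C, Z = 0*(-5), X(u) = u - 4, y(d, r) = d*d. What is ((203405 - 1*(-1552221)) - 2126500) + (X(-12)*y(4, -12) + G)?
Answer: -371130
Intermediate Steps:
y(d, r) = d**2
X(u) = -4 + u
Z = 0
N(C) = -5*C
G = 0 (G = -5*0 = 0)
((203405 - 1*(-1552221)) - 2126500) + (X(-12)*y(4, -12) + G) = ((203405 - 1*(-1552221)) - 2126500) + ((-4 - 12)*4**2 + 0) = ((203405 + 1552221) - 2126500) + (-16*16 + 0) = (1755626 - 2126500) + (-256 + 0) = -370874 - 256 = -371130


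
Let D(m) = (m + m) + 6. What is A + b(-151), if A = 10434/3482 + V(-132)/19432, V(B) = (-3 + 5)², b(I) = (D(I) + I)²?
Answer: 1689965510329/8457778 ≈ 1.9981e+5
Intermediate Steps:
D(m) = 6 + 2*m (D(m) = 2*m + 6 = 6 + 2*m)
b(I) = (6 + 3*I)² (b(I) = ((6 + 2*I) + I)² = (6 + 3*I)²)
V(B) = 4 (V(B) = 2² = 4)
A = 25345927/8457778 (A = 10434/3482 + 4/19432 = 10434*(1/3482) + 4*(1/19432) = 5217/1741 + 1/4858 = 25345927/8457778 ≈ 2.9968)
A + b(-151) = 25345927/8457778 + 9*(2 - 151)² = 25345927/8457778 + 9*(-149)² = 25345927/8457778 + 9*22201 = 25345927/8457778 + 199809 = 1689965510329/8457778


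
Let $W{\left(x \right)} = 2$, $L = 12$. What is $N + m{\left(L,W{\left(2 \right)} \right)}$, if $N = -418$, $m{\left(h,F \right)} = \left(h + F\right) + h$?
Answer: $-392$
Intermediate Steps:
$m{\left(h,F \right)} = F + 2 h$ ($m{\left(h,F \right)} = \left(F + h\right) + h = F + 2 h$)
$N + m{\left(L,W{\left(2 \right)} \right)} = -418 + \left(2 + 2 \cdot 12\right) = -418 + \left(2 + 24\right) = -418 + 26 = -392$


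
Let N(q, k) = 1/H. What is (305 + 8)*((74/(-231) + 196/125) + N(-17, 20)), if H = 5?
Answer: 13083713/28875 ≈ 453.12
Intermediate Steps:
N(q, k) = ⅕ (N(q, k) = 1/5 = ⅕)
(305 + 8)*((74/(-231) + 196/125) + N(-17, 20)) = (305 + 8)*((74/(-231) + 196/125) + ⅕) = 313*((74*(-1/231) + 196*(1/125)) + ⅕) = 313*((-74/231 + 196/125) + ⅕) = 313*(36026/28875 + ⅕) = 313*(41801/28875) = 13083713/28875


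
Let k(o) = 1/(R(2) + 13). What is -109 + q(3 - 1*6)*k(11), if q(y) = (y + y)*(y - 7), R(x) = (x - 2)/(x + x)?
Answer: -1357/13 ≈ -104.38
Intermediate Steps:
R(x) = (-2 + x)/(2*x) (R(x) = (-2 + x)/((2*x)) = (-2 + x)*(1/(2*x)) = (-2 + x)/(2*x))
q(y) = 2*y*(-7 + y) (q(y) = (2*y)*(-7 + y) = 2*y*(-7 + y))
k(o) = 1/13 (k(o) = 1/((½)*(-2 + 2)/2 + 13) = 1/((½)*(½)*0 + 13) = 1/(0 + 13) = 1/13)
-109 + q(3 - 1*6)*k(11) = -109 + (2*(3 - 1*6)*(-7 + (3 - 1*6)))*(1/13) = -109 + (2*(3 - 6)*(-7 + (3 - 6)))*(1/13) = -109 + (2*(-3)*(-7 - 3))*(1/13) = -109 + (2*(-3)*(-10))*(1/13) = -109 + 60*(1/13) = -109 + 60/13 = -1357/13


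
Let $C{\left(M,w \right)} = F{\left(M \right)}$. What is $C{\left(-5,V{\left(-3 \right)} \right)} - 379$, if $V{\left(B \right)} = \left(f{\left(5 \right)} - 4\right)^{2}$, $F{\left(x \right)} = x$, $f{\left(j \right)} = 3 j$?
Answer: $-384$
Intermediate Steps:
$V{\left(B \right)} = 121$ ($V{\left(B \right)} = \left(3 \cdot 5 - 4\right)^{2} = \left(15 - 4\right)^{2} = 11^{2} = 121$)
$C{\left(M,w \right)} = M$
$C{\left(-5,V{\left(-3 \right)} \right)} - 379 = -5 - 379 = -384$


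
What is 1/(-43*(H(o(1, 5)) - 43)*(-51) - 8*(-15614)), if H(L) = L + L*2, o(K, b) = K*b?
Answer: 1/63508 ≈ 1.5746e-5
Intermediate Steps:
H(L) = 3*L (H(L) = L + 2*L = 3*L)
1/(-43*(H(o(1, 5)) - 43)*(-51) - 8*(-15614)) = 1/(-43*(3*(1*5) - 43)*(-51) - 8*(-15614)) = 1/(-43*(3*5 - 43)*(-51) + 124912) = 1/(-43*(15 - 43)*(-51) + 124912) = 1/(-43*(-28)*(-51) + 124912) = 1/(1204*(-51) + 124912) = 1/(-61404 + 124912) = 1/63508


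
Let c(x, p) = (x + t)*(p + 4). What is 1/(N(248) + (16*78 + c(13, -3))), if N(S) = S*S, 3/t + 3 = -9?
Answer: 4/251059 ≈ 1.5933e-5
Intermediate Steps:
t = -¼ (t = 3/(-3 - 9) = 3/(-12) = 3*(-1/12) = -¼ ≈ -0.25000)
N(S) = S²
c(x, p) = (4 + p)*(-¼ + x) (c(x, p) = (x - ¼)*(p + 4) = (-¼ + x)*(4 + p) = (4 + p)*(-¼ + x))
1/(N(248) + (16*78 + c(13, -3))) = 1/(248² + (16*78 + (-1 + 4*13 - ¼*(-3) - 3*13))) = 1/(61504 + (1248 + (-1 + 52 + ¾ - 39))) = 1/(61504 + (1248 + 51/4)) = 1/(61504 + 5043/4) = 1/(251059/4) = 4/251059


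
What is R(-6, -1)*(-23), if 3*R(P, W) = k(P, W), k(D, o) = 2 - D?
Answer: -184/3 ≈ -61.333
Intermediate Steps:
R(P, W) = 2/3 - P/3 (R(P, W) = (2 - P)/3 = 2/3 - P/3)
R(-6, -1)*(-23) = (2/3 - 1/3*(-6))*(-23) = (2/3 + 2)*(-23) = (8/3)*(-23) = -184/3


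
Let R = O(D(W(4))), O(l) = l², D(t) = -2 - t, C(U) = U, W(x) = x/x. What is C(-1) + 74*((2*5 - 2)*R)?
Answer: 5327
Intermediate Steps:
W(x) = 1
R = 9 (R = (-2 - 1*1)² = (-2 - 1)² = (-3)² = 9)
C(-1) + 74*((2*5 - 2)*R) = -1 + 74*((2*5 - 2)*9) = -1 + 74*((10 - 2)*9) = -1 + 74*(8*9) = -1 + 74*72 = -1 + 5328 = 5327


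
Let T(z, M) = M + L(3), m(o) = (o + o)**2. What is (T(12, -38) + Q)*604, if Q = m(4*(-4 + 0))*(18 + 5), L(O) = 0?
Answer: 14202456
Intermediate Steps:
m(o) = 4*o**2 (m(o) = (2*o)**2 = 4*o**2)
T(z, M) = M (T(z, M) = M + 0 = M)
Q = 23552 (Q = (4*(4*(-4 + 0))**2)*(18 + 5) = (4*(4*(-4))**2)*23 = (4*(-16)**2)*23 = (4*256)*23 = 1024*23 = 23552)
(T(12, -38) + Q)*604 = (-38 + 23552)*604 = 23514*604 = 14202456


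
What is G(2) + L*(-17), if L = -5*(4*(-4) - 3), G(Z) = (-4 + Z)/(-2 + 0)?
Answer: -1614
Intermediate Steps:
G(Z) = 2 - Z/2 (G(Z) = (-4 + Z)/(-2) = (-4 + Z)*(-½) = 2 - Z/2)
L = 95 (L = -5*(-16 - 3) = -5*(-19) = 95)
G(2) + L*(-17) = (2 - ½*2) + 95*(-17) = (2 - 1) - 1615 = 1 - 1615 = -1614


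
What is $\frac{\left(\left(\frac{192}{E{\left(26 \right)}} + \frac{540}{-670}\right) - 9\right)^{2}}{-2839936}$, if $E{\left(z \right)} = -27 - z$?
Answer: $- \frac{206714475}{3255496347776} \approx -6.3497 \cdot 10^{-5}$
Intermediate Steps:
$\frac{\left(\left(\frac{192}{E{\left(26 \right)}} + \frac{540}{-670}\right) - 9\right)^{2}}{-2839936} = \frac{\left(\left(\frac{192}{-27 - 26} + \frac{540}{-670}\right) - 9\right)^{2}}{-2839936} = \left(\left(\frac{192}{-27 - 26} + 540 \left(- \frac{1}{670}\right)\right) - 9\right)^{2} \left(- \frac{1}{2839936}\right) = \left(\left(\frac{192}{-53} - \frac{54}{67}\right) - 9\right)^{2} \left(- \frac{1}{2839936}\right) = \left(\left(192 \left(- \frac{1}{53}\right) - \frac{54}{67}\right) - 9\right)^{2} \left(- \frac{1}{2839936}\right) = \left(\left(- \frac{192}{53} - \frac{54}{67}\right) - 9\right)^{2} \left(- \frac{1}{2839936}\right) = \left(- \frac{15726}{3551} - 9\right)^{2} \left(- \frac{1}{2839936}\right) = \left(- \frac{47685}{3551}\right)^{2} \left(- \frac{1}{2839936}\right) = \frac{2273859225}{12609601} \left(- \frac{1}{2839936}\right) = - \frac{206714475}{3255496347776}$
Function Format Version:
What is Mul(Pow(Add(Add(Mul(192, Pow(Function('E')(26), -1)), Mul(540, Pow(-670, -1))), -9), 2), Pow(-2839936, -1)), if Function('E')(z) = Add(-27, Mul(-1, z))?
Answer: Rational(-206714475, 3255496347776) ≈ -6.3497e-5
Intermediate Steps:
Mul(Pow(Add(Add(Mul(192, Pow(Function('E')(26), -1)), Mul(540, Pow(-670, -1))), -9), 2), Pow(-2839936, -1)) = Mul(Pow(Add(Add(Mul(192, Pow(Add(-27, Mul(-1, 26)), -1)), Mul(540, Pow(-670, -1))), -9), 2), Pow(-2839936, -1)) = Mul(Pow(Add(Add(Mul(192, Pow(Add(-27, -26), -1)), Mul(540, Rational(-1, 670))), -9), 2), Rational(-1, 2839936)) = Mul(Pow(Add(Add(Mul(192, Pow(-53, -1)), Rational(-54, 67)), -9), 2), Rational(-1, 2839936)) = Mul(Pow(Add(Add(Mul(192, Rational(-1, 53)), Rational(-54, 67)), -9), 2), Rational(-1, 2839936)) = Mul(Pow(Add(Add(Rational(-192, 53), Rational(-54, 67)), -9), 2), Rational(-1, 2839936)) = Mul(Pow(Add(Rational(-15726, 3551), -9), 2), Rational(-1, 2839936)) = Mul(Pow(Rational(-47685, 3551), 2), Rational(-1, 2839936)) = Mul(Rational(2273859225, 12609601), Rational(-1, 2839936)) = Rational(-206714475, 3255496347776)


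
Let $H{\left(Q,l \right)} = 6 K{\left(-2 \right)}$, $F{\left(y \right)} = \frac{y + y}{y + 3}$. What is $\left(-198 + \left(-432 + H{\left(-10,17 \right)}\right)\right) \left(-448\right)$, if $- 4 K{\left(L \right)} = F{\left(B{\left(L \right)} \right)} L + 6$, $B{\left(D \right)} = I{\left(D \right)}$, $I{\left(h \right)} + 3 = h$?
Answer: $279552$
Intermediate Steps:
$I{\left(h \right)} = -3 + h$
$B{\left(D \right)} = -3 + D$
$F{\left(y \right)} = \frac{2 y}{3 + y}$
$K{\left(L \right)} = - \frac{L}{2}$ ($K{\left(L \right)} = - \frac{\frac{2 \left(-3 + L\right)}{3 + \left(-3 + L\right)} L + 6}{4} = - \frac{\frac{2 \left(-3 + L\right)}{L} L + 6}{4} = - \frac{\left(-6 + 2 L\right) + 6}{4} = - \frac{2 L}{4} = - \frac{L}{2}$)
$H{\left(Q,l \right)} = 6$ ($H{\left(Q,l \right)} = 6 \left(\left(- \frac{1}{2}\right) \left(-2\right)\right) = 6 \cdot 1 = 6$)
$\left(-198 + \left(-432 + H{\left(-10,17 \right)}\right)\right) \left(-448\right) = \left(-198 + \left(-432 + 6\right)\right) \left(-448\right) = \left(-198 - 426\right) \left(-448\right) = \left(-624\right) \left(-448\right) = 279552$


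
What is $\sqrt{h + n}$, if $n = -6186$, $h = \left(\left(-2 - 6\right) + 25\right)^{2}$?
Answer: $i \sqrt{5897} \approx 76.792 i$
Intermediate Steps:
$h = 289$ ($h = \left(\left(-2 - 6\right) + 25\right)^{2} = \left(-8 + 25\right)^{2} = 17^{2} = 289$)
$\sqrt{h + n} = \sqrt{289 - 6186} = \sqrt{-5897} = i \sqrt{5897}$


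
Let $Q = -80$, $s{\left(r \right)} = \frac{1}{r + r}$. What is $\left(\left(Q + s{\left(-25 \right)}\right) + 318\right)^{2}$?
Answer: $\frac{141586201}{2500} \approx 56635.0$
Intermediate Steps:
$s{\left(r \right)} = \frac{1}{2 r}$
$\left(\left(Q + s{\left(-25 \right)}\right) + 318\right)^{2} = \left(\left(-80 + \frac{1}{2 \left(-25\right)}\right) + 318\right)^{2} = \left(\left(-80 + \frac{1}{2} \left(- \frac{1}{25}\right)\right) + 318\right)^{2} = \left(\left(-80 - \frac{1}{50}\right) + 318\right)^{2} = \left(- \frac{4001}{50} + 318\right)^{2} = \left(\frac{11899}{50}\right)^{2} = \frac{141586201}{2500}$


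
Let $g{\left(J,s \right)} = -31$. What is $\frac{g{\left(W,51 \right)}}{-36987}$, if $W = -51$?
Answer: $\frac{31}{36987} \approx 0.00083813$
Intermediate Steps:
$\frac{g{\left(W,51 \right)}}{-36987} = - \frac{31}{-36987} = \left(-31\right) \left(- \frac{1}{36987}\right) = \frac{31}{36987}$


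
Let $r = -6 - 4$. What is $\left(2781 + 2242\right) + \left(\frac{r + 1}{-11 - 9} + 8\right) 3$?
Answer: $\frac{100967}{20} \approx 5048.4$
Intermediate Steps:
$r = -10$ ($r = -6 - 4 = -10$)
$\left(2781 + 2242\right) + \left(\frac{r + 1}{-11 - 9} + 8\right) 3 = \left(2781 + 2242\right) + \left(\frac{-10 + 1}{-11 - 9} + 8\right) 3 = 5023 + \left(- \frac{9}{-20} + 8\right) 3 = 5023 + \left(\left(-9\right) \left(- \frac{1}{20}\right) + 8\right) 3 = 5023 + \left(\frac{9}{20} + 8\right) 3 = 5023 + \frac{169}{20} \cdot 3 = 5023 + \frac{507}{20} = \frac{100967}{20}$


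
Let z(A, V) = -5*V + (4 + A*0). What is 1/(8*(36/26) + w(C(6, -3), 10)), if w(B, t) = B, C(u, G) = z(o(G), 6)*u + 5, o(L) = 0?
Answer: -13/1819 ≈ -0.0071468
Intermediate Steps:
z(A, V) = 4 - 5*V (z(A, V) = -5*V + (4 + 0) = -5*V + 4 = 4 - 5*V)
C(u, G) = 5 - 26*u (C(u, G) = (4 - 5*6)*u + 5 = (4 - 30)*u + 5 = -26*u + 5 = 5 - 26*u)
1/(8*(36/26) + w(C(6, -3), 10)) = 1/(8*(36/26) + (5 - 26*6)) = 1/(8*(36*(1/26)) + (5 - 156)) = 1/(8*(18/13) - 151) = 1/(144/13 - 151) = 1/(-1819/13) = -13/1819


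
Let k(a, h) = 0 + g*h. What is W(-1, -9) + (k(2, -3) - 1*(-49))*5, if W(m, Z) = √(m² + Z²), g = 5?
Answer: 170 + √82 ≈ 179.06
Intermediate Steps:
k(a, h) = 5*h (k(a, h) = 0 + 5*h = 5*h)
W(m, Z) = √(Z² + m²)
W(-1, -9) + (k(2, -3) - 1*(-49))*5 = √((-9)² + (-1)²) + (5*(-3) - 1*(-49))*5 = √(81 + 1) + (-15 + 49)*5 = √82 + 34*5 = √82 + 170 = 170 + √82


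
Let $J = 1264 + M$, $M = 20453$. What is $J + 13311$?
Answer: $35028$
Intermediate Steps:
$J = 21717$ ($J = 1264 + 20453 = 21717$)
$J + 13311 = 21717 + 13311 = 35028$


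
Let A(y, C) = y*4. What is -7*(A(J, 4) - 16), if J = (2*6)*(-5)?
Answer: 1792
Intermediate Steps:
J = -60 (J = 12*(-5) = -60)
A(y, C) = 4*y
-7*(A(J, 4) - 16) = -7*(4*(-60) - 16) = -7*(-240 - 16) = -7*(-256) = 1792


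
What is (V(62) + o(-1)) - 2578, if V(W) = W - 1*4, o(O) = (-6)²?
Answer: -2484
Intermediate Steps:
o(O) = 36
V(W) = -4 + W (V(W) = W - 4 = -4 + W)
(V(62) + o(-1)) - 2578 = ((-4 + 62) + 36) - 2578 = (58 + 36) - 2578 = 94 - 2578 = -2484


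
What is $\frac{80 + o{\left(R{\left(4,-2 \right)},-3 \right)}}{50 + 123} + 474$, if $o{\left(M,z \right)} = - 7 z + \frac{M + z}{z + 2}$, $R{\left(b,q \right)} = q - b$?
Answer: $\frac{82112}{173} \approx 474.64$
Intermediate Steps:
$o{\left(M,z \right)} = - 7 z + \frac{M + z}{2 + z}$
$\frac{80 + o{\left(R{\left(4,-2 \right)},-3 \right)}}{50 + 123} + 474 = \frac{80 + \frac{\left(-2 - 4\right) - -39 - 7 \left(-3\right)^{2}}{2 - 3}}{50 + 123} + 474 = \frac{80 + \frac{\left(-2 - 4\right) + 39 - 63}{-1}}{173} + 474 = \left(80 - \left(-6 + 39 - 63\right)\right) \frac{1}{173} + 474 = \left(80 - -30\right) \frac{1}{173} + 474 = \left(80 + 30\right) \frac{1}{173} + 474 = 110 \cdot \frac{1}{173} + 474 = \frac{110}{173} + 474 = \frac{82112}{173}$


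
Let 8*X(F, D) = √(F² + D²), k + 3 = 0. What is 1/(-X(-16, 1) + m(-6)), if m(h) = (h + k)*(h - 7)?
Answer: 7488/875839 + 8*√257/875839 ≈ 0.0086959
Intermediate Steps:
k = -3 (k = -3 + 0 = -3)
X(F, D) = √(D² + F²)/8 (X(F, D) = √(F² + D²)/8 = √(D² + F²)/8)
m(h) = (-7 + h)*(-3 + h) (m(h) = (h - 3)*(h - 7) = (-3 + h)*(-7 + h) = (-7 + h)*(-3 + h))
1/(-X(-16, 1) + m(-6)) = 1/(-√(1² + (-16)²)/8 + (21 + (-6)² - 10*(-6))) = 1/(-√(1 + 256)/8 + (21 + 36 + 60)) = 1/(-√257/8 + 117) = 1/(117 - √257/8)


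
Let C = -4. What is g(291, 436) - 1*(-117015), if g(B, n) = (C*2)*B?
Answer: 114687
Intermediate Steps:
g(B, n) = -8*B (g(B, n) = (-4*2)*B = -8*B)
g(291, 436) - 1*(-117015) = -8*291 - 1*(-117015) = -2328 + 117015 = 114687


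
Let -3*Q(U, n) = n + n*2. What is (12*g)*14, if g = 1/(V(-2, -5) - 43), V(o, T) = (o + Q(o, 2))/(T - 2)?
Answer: -392/99 ≈ -3.9596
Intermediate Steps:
Q(U, n) = -n (Q(U, n) = -(n + n*2)/3 = -(n + 2*n)/3 = -n)
V(o, T) = (-2 + o)/(-2 + T) (V(o, T) = (o - 1*2)/(T - 2) = (o - 2)/(-2 + T) = (-2 + o)/(-2 + T))
g = -7/297 (g = 1/((-2 - 2)/(-2 - 5) - 43) = 1/(-4/(-7) - 43) = 1/(-⅐*(-4) - 43) = 1/(4/7 - 43) = 1/(-297/7) = -7/297 ≈ -0.023569)
(12*g)*14 = (12*(-7/297))*14 = -28/99*14 = -392/99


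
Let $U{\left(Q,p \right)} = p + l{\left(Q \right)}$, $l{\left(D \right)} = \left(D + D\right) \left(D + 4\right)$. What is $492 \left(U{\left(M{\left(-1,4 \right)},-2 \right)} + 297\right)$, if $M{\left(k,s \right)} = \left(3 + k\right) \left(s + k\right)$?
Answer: $204180$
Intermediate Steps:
$M{\left(k,s \right)} = \left(3 + k\right) \left(k + s\right)$
$l{\left(D \right)} = 2 D \left(4 + D\right)$
$U{\left(Q,p \right)} = p + 2 Q \left(4 + Q\right)$
$492 \left(U{\left(M{\left(-1,4 \right)},-2 \right)} + 297\right) = 492 \left(\left(-2 + 2 \left(\left(-1\right)^{2} + 3 \left(-1\right) + 3 \cdot 4 - 4\right) \left(4 + \left(\left(-1\right)^{2} + 3 \left(-1\right) + 3 \cdot 4 - 4\right)\right)\right) + 297\right) = 492 \left(\left(-2 + 2 \left(1 - 3 + 12 - 4\right) \left(4 + \left(1 - 3 + 12 - 4\right)\right)\right) + 297\right) = 492 \left(\left(-2 + 2 \cdot 6 \left(4 + 6\right)\right) + 297\right) = 492 \left(\left(-2 + 2 \cdot 6 \cdot 10\right) + 297\right) = 492 \left(\left(-2 + 120\right) + 297\right) = 492 \left(118 + 297\right) = 492 \cdot 415 = 204180$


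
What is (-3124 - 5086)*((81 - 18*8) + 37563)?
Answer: -307875000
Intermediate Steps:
(-3124 - 5086)*((81 - 18*8) + 37563) = -8210*((81 - 144) + 37563) = -8210*(-63 + 37563) = -8210*37500 = -307875000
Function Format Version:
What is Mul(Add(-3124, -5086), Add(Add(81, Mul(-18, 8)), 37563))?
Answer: -307875000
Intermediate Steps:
Mul(Add(-3124, -5086), Add(Add(81, Mul(-18, 8)), 37563)) = Mul(-8210, Add(Add(81, -144), 37563)) = Mul(-8210, Add(-63, 37563)) = Mul(-8210, 37500) = -307875000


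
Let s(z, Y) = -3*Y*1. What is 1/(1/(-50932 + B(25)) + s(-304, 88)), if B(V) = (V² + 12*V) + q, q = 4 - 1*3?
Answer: -50006/13201585 ≈ -0.0037879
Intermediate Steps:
q = 1 (q = 4 - 3 = 1)
B(V) = 1 + V² + 12*V (B(V) = (V² + 12*V) + 1 = 1 + V² + 12*V)
s(z, Y) = -3*Y
1/(1/(-50932 + B(25)) + s(-304, 88)) = 1/(1/(-50932 + (1 + 25² + 12*25)) - 3*88) = 1/(1/(-50932 + (1 + 625 + 300)) - 264) = 1/(1/(-50932 + 926) - 264) = 1/(1/(-50006) - 264) = 1/(-1/50006 - 264) = 1/(-13201585/50006) = -50006/13201585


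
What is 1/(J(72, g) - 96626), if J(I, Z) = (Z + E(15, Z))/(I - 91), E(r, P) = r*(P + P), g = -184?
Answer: -19/1830190 ≈ -1.0381e-5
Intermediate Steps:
E(r, P) = 2*P*r (E(r, P) = r*(2*P) = 2*P*r)
J(I, Z) = 31*Z/(-91 + I) (J(I, Z) = (Z + 2*Z*15)/(I - 91) = (Z + 30*Z)/(-91 + I) = (31*Z)/(-91 + I) = 31*Z/(-91 + I))
1/(J(72, g) - 96626) = 1/(31*(-184)/(-91 + 72) - 96626) = 1/(31*(-184)/(-19) - 96626) = 1/(31*(-184)*(-1/19) - 96626) = 1/(5704/19 - 96626) = 1/(-1830190/19) = -19/1830190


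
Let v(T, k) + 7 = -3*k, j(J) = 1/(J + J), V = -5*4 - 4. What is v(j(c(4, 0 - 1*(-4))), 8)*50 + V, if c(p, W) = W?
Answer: -1574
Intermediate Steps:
V = -24 (V = -20 - 4 = -24)
j(J) = 1/(2*J)
v(T, k) = -7 - 3*k
v(j(c(4, 0 - 1*(-4))), 8)*50 + V = (-7 - 3*8)*50 - 24 = (-7 - 24)*50 - 24 = -31*50 - 24 = -1550 - 24 = -1574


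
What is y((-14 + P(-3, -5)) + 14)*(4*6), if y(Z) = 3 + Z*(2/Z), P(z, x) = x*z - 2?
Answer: 120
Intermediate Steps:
P(z, x) = -2 + x*z
y(Z) = 5 (y(Z) = 3 + 2 = 5)
y((-14 + P(-3, -5)) + 14)*(4*6) = 5*(4*6) = 5*24 = 120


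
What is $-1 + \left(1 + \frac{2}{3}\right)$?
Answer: $\frac{2}{3} \approx 0.66667$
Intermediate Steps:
$-1 + \left(1 + \frac{2}{3}\right) = -1 + \frac{5}{3} = \frac{2}{3}$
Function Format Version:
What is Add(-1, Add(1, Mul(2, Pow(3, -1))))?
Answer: Rational(2, 3) ≈ 0.66667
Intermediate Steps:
Add(-1, Add(1, Mul(2, Pow(3, -1)))) = Add(-1, Add(1, Mul(2, Rational(1, 3)))) = Add(-1, Add(1, Rational(2, 3))) = Add(-1, Rational(5, 3)) = Rational(2, 3)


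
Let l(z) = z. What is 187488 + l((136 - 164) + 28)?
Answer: 187488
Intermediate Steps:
187488 + l((136 - 164) + 28) = 187488 + ((136 - 164) + 28) = 187488 + (-28 + 28) = 187488 + 0 = 187488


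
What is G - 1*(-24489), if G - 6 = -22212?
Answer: 2283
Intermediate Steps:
G = -22206 (G = 6 - 22212 = -22206)
G - 1*(-24489) = -22206 - 1*(-24489) = -22206 + 24489 = 2283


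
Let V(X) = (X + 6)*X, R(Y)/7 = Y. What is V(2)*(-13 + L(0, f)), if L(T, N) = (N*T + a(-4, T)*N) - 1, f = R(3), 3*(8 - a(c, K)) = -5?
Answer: 3024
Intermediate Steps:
R(Y) = 7*Y
a(c, K) = 29/3 (a(c, K) = 8 - 1/3*(-5) = 8 + 5/3 = 29/3)
V(X) = X*(6 + X) (V(X) = (6 + X)*X = X*(6 + X))
f = 21 (f = 7*3 = 21)
L(T, N) = -1 + 29*N/3 + N*T (L(T, N) = (N*T + 29*N/3) - 1 = (29*N/3 + N*T) - 1 = -1 + 29*N/3 + N*T)
V(2)*(-13 + L(0, f)) = (2*(6 + 2))*(-13 + (-1 + (29/3)*21 + 21*0)) = (2*8)*(-13 + (-1 + 203 + 0)) = 16*(-13 + 202) = 16*189 = 3024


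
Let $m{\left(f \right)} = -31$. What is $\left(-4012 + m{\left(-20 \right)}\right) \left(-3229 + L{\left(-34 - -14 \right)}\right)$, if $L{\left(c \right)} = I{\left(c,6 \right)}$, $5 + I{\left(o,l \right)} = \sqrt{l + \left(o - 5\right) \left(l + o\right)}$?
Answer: $13075062 - 8086 \sqrt{89} \approx 1.2999 \cdot 10^{7}$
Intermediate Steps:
$I{\left(o,l \right)} = -5 + \sqrt{l + \left(-5 + o\right) \left(l + o\right)}$ ($I{\left(o,l \right)} = -5 + \sqrt{l + \left(o - 5\right) \left(l + o\right)} = -5 + \sqrt{l + \left(-5 + o\right) \left(l + o\right)}$)
$L{\left(c \right)} = -5 + \sqrt{-24 + c + c^{2}}$ ($L{\left(c \right)} = -5 + \sqrt{c^{2} - 5 c - 24 + 6 c} = -5 + \sqrt{-24 + c + c^{2}}$)
$\left(-4012 + m{\left(-20 \right)}\right) \left(-3229 + L{\left(-34 - -14 \right)}\right) = \left(-4012 - 31\right) \left(-3229 - \left(5 - \sqrt{-24 - 20 + \left(-34 - -14\right)^{2}}\right)\right) = - 4043 \left(-3229 - \left(5 - \sqrt{-24 + \left(-34 + 14\right) + \left(-34 + 14\right)^{2}}\right)\right) = - 4043 \left(-3229 - \left(5 - \sqrt{-24 - 20 + \left(-20\right)^{2}}\right)\right) = - 4043 \left(-3229 - \left(5 - \sqrt{-24 - 20 + 400}\right)\right) = - 4043 \left(-3229 - \left(5 - \sqrt{356}\right)\right) = - 4043 \left(-3229 - \left(5 - 2 \sqrt{89}\right)\right) = - 4043 \left(-3234 + 2 \sqrt{89}\right) = 13075062 - 8086 \sqrt{89}$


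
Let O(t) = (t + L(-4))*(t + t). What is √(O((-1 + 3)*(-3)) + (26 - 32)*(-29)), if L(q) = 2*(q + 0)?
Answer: 3*√38 ≈ 18.493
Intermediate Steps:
L(q) = 2*q
O(t) = 2*t*(-8 + t) (O(t) = (t + 2*(-4))*(t + t) = (t - 8)*(2*t) = (-8 + t)*(2*t) = 2*t*(-8 + t))
√(O((-1 + 3)*(-3)) + (26 - 32)*(-29)) = √(2*((-1 + 3)*(-3))*(-8 + (-1 + 3)*(-3)) + (26 - 32)*(-29)) = √(2*(2*(-3))*(-8 + 2*(-3)) - 6*(-29)) = √(2*(-6)*(-8 - 6) + 174) = √(2*(-6)*(-14) + 174) = √(168 + 174) = √342 = 3*√38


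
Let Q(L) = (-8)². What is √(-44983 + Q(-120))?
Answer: 3*I*√4991 ≈ 211.94*I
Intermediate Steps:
Q(L) = 64
√(-44983 + Q(-120)) = √(-44983 + 64) = √(-44919) = 3*I*√4991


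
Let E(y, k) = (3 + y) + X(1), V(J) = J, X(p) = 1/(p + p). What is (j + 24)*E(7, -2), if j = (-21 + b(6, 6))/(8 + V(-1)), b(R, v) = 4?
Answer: 453/2 ≈ 226.50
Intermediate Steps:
X(p) = 1/(2*p)
E(y, k) = 7/2 + y (E(y, k) = (3 + y) + (½)/1 = (3 + y) + (½)*1 = (3 + y) + ½ = 7/2 + y)
j = -17/7 (j = (-21 + 4)/(8 - 1) = -17/7 ≈ -2.4286)
(j + 24)*E(7, -2) = (-17/7 + 24)*(7/2 + 7) = (151/7)*(21/2) = 453/2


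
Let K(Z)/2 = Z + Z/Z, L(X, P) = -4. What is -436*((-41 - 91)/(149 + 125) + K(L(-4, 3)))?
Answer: 387168/137 ≈ 2826.0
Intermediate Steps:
K(Z) = 2 + 2*Z (K(Z) = 2*(Z + Z/Z) = 2*(Z + 1) = 2*(1 + Z) = 2 + 2*Z)
-436*((-41 - 91)/(149 + 125) + K(L(-4, 3))) = -436*((-41 - 91)/(149 + 125) + (2 + 2*(-4))) = -436*(-132/274 + (2 - 8)) = -436*(-132*1/274 - 6) = -436*(-66/137 - 6) = -436*(-888/137) = 387168/137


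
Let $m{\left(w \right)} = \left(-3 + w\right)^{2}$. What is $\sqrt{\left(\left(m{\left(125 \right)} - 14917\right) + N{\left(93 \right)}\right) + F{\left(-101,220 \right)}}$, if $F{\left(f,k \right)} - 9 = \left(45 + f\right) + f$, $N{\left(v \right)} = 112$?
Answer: $i \sqrt{69} \approx 8.3066 i$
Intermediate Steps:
$F{\left(f,k \right)} = 54 + 2 f$ ($F{\left(f,k \right)} = 9 + \left(\left(45 + f\right) + f\right) = 9 + \left(45 + 2 f\right) = 54 + 2 f$)
$\sqrt{\left(\left(m{\left(125 \right)} - 14917\right) + N{\left(93 \right)}\right) + F{\left(-101,220 \right)}} = \sqrt{\left(\left(\left(-3 + 125\right)^{2} - 14917\right) + 112\right) + \left(54 + 2 \left(-101\right)\right)} = \sqrt{\left(\left(122^{2} - 14917\right) + 112\right) + \left(54 - 202\right)} = \sqrt{\left(\left(14884 - 14917\right) + 112\right) - 148} = \sqrt{\left(-33 + 112\right) - 148} = \sqrt{79 - 148} = \sqrt{-69} = i \sqrt{69}$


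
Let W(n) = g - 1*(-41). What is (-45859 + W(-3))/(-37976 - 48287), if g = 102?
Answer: 45716/86263 ≈ 0.52996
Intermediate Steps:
W(n) = 143 (W(n) = 102 - 1*(-41) = 102 + 41 = 143)
(-45859 + W(-3))/(-37976 - 48287) = (-45859 + 143)/(-37976 - 48287) = -45716/(-86263) = -45716*(-1/86263) = 45716/86263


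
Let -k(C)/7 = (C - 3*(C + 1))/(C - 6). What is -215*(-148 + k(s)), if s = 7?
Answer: 6235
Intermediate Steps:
k(C) = -7*(-3 - 2*C)/(-6 + C) (k(C) = -7*(C - 3*(C + 1))/(C - 6) = -7*(C - 3*(1 + C))/(-6 + C) = -7*(C + (-3 - 3*C))/(-6 + C) = -7*(-3 - 2*C)/(-6 + C))
-215*(-148 + k(s)) = -215*(-148 + 7*(3 + 2*7)/(-6 + 7)) = -215*(-148 + 7*(3 + 14)/1) = -215*(-148 + 7*1*17) = -215*(-148 + 119) = -215*(-29) = 6235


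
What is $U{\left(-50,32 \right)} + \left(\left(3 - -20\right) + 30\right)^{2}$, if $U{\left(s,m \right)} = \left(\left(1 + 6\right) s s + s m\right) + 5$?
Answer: $18714$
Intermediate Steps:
$U{\left(s,m \right)} = 5 + 7 s^{2} + m s$ ($U{\left(s,m \right)} = \left(7 s s + m s\right) + 5 = \left(7 s^{2} + m s\right) + 5 = 5 + 7 s^{2} + m s$)
$U{\left(-50,32 \right)} + \left(\left(3 - -20\right) + 30\right)^{2} = \left(5 + 7 \left(-50\right)^{2} + 32 \left(-50\right)\right) + \left(\left(3 - -20\right) + 30\right)^{2} = \left(5 + 7 \cdot 2500 - 1600\right) + \left(\left(3 + 20\right) + 30\right)^{2} = \left(5 + 17500 - 1600\right) + \left(23 + 30\right)^{2} = 15905 + 53^{2} = 15905 + 2809 = 18714$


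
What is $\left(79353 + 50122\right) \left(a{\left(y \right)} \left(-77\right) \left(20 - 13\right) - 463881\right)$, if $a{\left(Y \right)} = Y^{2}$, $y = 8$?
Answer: $-64527362075$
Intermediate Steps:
$\left(79353 + 50122\right) \left(a{\left(y \right)} \left(-77\right) \left(20 - 13\right) - 463881\right) = \left(79353 + 50122\right) \left(8^{2} \left(-77\right) \left(20 - 13\right) - 463881\right) = 129475 \left(64 \left(-77\right) 7 - 463881\right) = 129475 \left(\left(-4928\right) 7 - 463881\right) = 129475 \left(-34496 - 463881\right) = 129475 \left(-498377\right) = -64527362075$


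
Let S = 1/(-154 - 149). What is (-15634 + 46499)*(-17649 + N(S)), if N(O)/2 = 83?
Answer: -539612795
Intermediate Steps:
S = -1/303 (S = 1/(-303) = -1/303 ≈ -0.0033003)
N(O) = 166 (N(O) = 2*83 = 166)
(-15634 + 46499)*(-17649 + N(S)) = (-15634 + 46499)*(-17649 + 166) = 30865*(-17483) = -539612795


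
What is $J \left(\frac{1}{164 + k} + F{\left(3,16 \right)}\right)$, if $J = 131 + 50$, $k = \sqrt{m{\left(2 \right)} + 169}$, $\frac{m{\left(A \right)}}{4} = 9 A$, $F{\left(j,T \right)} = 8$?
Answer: $\frac{38626124}{26655} - \frac{181 \sqrt{241}}{26655} \approx 1449.0$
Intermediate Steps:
$m{\left(A \right)} = 36 A$ ($m{\left(A \right)} = 4 \cdot 9 A = 36 A$)
$k = \sqrt{241}$ ($k = \sqrt{36 \cdot 2 + 169} = \sqrt{72 + 169} = \sqrt{241} \approx 15.524$)
$J = 181$
$J \left(\frac{1}{164 + k} + F{\left(3,16 \right)}\right) = 181 \left(\frac{1}{164 + \sqrt{241}} + 8\right) = 181 \left(8 + \frac{1}{164 + \sqrt{241}}\right) = 1448 + \frac{181}{164 + \sqrt{241}}$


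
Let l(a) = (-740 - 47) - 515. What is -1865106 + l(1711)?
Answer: -1866408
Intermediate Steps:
l(a) = -1302 (l(a) = -787 - 515 = -1302)
-1865106 + l(1711) = -1865106 - 1302 = -1866408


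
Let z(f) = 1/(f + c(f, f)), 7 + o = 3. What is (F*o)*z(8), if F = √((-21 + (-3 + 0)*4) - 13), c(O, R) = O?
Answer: -I*√46/4 ≈ -1.6956*I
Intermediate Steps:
o = -4 (o = -7 + 3 = -4)
z(f) = 1/(2*f) (z(f) = 1/(f + f) = 1/(2*f))
F = I*√46 (F = √((-21 - 3*4) - 13) = √((-21 - 12) - 13) = √(-33 - 13) = √(-46) = I*√46 ≈ 6.7823*I)
(F*o)*z(8) = ((I*√46)*(-4))*((½)/8) = (-4*I*√46)*((½)*(⅛)) = -4*I*√46*(1/16) = -I*√46/4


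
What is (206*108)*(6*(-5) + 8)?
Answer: -489456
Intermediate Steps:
(206*108)*(6*(-5) + 8) = 22248*(-30 + 8) = 22248*(-22) = -489456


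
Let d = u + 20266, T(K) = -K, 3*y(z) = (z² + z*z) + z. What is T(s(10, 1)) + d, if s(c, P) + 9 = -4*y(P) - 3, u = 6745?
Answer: 27027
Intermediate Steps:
y(z) = z/3 + 2*z²/3 (y(z) = ((z² + z*z) + z)/3 = ((z² + z²) + z)/3 = (2*z² + z)/3 = (z + 2*z²)/3 = z/3 + 2*z²/3)
s(c, P) = -12 - 4*P*(1 + 2*P)/3 (s(c, P) = -9 + (-4*P*(1 + 2*P)/3 - 3) = -9 + (-3 - 4*P*(1 + 2*P)/3) = -12 - 4*P*(1 + 2*P)/3)
d = 27011 (d = 6745 + 20266 = 27011)
T(s(10, 1)) + d = -(-12 - 4/3*1*(1 + 2*1)) + 27011 = -(-12 - 4/3*1*(1 + 2)) + 27011 = -(-12 - 4/3*1*3) + 27011 = -(-12 - 4) + 27011 = -1*(-16) + 27011 = 16 + 27011 = 27027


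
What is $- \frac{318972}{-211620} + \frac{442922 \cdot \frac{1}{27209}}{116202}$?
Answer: $\frac{42025013832064}{27878644372215} \approx 1.5074$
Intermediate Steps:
$- \frac{318972}{-211620} + \frac{442922 \cdot \frac{1}{27209}}{116202} = \left(-318972\right) \left(- \frac{1}{211620}\right) + 442922 \cdot \frac{1}{27209} \cdot \frac{1}{116202} = \frac{26581}{17635} + \frac{442922}{27209} \cdot \frac{1}{116202} = \frac{26581}{17635} + \frac{221461}{1580870109} = \frac{42025013832064}{27878644372215}$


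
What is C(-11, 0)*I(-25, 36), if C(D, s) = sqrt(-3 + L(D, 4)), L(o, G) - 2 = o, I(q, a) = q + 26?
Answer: 2*I*sqrt(3) ≈ 3.4641*I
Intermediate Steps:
I(q, a) = 26 + q
L(o, G) = 2 + o
C(D, s) = sqrt(-1 + D) (C(D, s) = sqrt(-3 + (2 + D)) = sqrt(-1 + D))
C(-11, 0)*I(-25, 36) = sqrt(-1 - 11)*(26 - 25) = sqrt(-12)*1 = (2*I*sqrt(3))*1 = 2*I*sqrt(3)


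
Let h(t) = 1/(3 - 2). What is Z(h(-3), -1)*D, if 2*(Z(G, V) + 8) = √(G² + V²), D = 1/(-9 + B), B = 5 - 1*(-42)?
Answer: -4/19 + √2/76 ≈ -0.19192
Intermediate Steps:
B = 47 (B = 5 + 42 = 47)
h(t) = 1 (h(t) = 1/1 = 1)
D = 1/38 (D = 1/(-9 + 47) = 1/38 ≈ 0.026316)
Z(G, V) = -8 + √(G² + V²)/2
Z(h(-3), -1)*D = (-8 + √(1² + (-1)²)/2)*(1/38) = (-8 + √(1 + 1)/2)*(1/38) = (-8 + √2/2)*(1/38) = -4/19 + √2/76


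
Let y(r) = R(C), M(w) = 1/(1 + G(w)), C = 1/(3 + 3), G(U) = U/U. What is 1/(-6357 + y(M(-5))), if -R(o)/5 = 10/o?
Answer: -1/6657 ≈ -0.00015022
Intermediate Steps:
G(U) = 1
C = ⅙ (C = 1/6 = ⅙ ≈ 0.16667)
M(w) = ½ (M(w) = 1/(1 + 1) = 1/2 = ½)
R(o) = -50/o
y(r) = -300 (y(r) = -50/⅙ = -50*6 = -300)
1/(-6357 + y(M(-5))) = 1/(-6357 - 300) = 1/(-6657) = -1/6657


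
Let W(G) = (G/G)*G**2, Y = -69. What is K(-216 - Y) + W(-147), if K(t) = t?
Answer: 21462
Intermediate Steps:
W(G) = G**2 (W(G) = 1*G**2 = G**2)
K(-216 - Y) + W(-147) = (-216 - 1*(-69)) + (-147)**2 = (-216 + 69) + 21609 = -147 + 21609 = 21462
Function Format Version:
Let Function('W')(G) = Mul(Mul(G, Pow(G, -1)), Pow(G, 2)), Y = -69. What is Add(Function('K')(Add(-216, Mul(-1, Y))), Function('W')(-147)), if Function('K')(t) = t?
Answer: 21462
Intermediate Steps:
Function('W')(G) = Pow(G, 2) (Function('W')(G) = Mul(1, Pow(G, 2)) = Pow(G, 2))
Add(Function('K')(Add(-216, Mul(-1, Y))), Function('W')(-147)) = Add(Add(-216, Mul(-1, -69)), Pow(-147, 2)) = Add(Add(-216, 69), 21609) = Add(-147, 21609) = 21462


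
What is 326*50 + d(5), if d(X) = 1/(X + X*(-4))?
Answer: 244499/15 ≈ 16300.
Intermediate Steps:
d(X) = -1/(3*X) (d(X) = 1/(X - 4*X) = 1/(-3*X) = -1/(3*X))
326*50 + d(5) = 326*50 - ⅓/5 = 16300 - ⅓*⅕ = 16300 - 1/15 = 244499/15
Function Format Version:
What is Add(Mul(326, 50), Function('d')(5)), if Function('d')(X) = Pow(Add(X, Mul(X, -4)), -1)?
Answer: Rational(244499, 15) ≈ 16300.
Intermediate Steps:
Function('d')(X) = Mul(Rational(-1, 3), Pow(X, -1)) (Function('d')(X) = Pow(Add(X, Mul(-4, X)), -1) = Pow(Mul(-3, X), -1) = Mul(Rational(-1, 3), Pow(X, -1)))
Add(Mul(326, 50), Function('d')(5)) = Add(Mul(326, 50), Mul(Rational(-1, 3), Pow(5, -1))) = Add(16300, Mul(Rational(-1, 3), Rational(1, 5))) = Add(16300, Rational(-1, 15)) = Rational(244499, 15)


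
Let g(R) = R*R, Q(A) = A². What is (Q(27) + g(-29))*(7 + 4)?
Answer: 17270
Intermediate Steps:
g(R) = R²
(Q(27) + g(-29))*(7 + 4) = (27² + (-29)²)*(7 + 4) = (729 + 841)*11 = 1570*11 = 17270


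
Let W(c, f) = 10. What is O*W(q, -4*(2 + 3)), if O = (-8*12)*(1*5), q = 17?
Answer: -4800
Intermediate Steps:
O = -480 (O = -96*5 = -480)
O*W(q, -4*(2 + 3)) = -480*10 = -4800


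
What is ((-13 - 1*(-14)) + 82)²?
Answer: 6889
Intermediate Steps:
((-13 - 1*(-14)) + 82)² = ((-13 + 14) + 82)² = (1 + 82)² = 83² = 6889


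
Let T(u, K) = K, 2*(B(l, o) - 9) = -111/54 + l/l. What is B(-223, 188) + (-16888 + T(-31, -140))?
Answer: -612703/36 ≈ -17020.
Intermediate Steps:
B(l, o) = 305/36 (B(l, o) = 9 + (-111/54 + l/l)/2 = 9 + (-111*1/54 + 1)/2 = 9 + (-37/18 + 1)/2 = 9 + (½)*(-19/18) = 9 - 19/36 = 305/36)
B(-223, 188) + (-16888 + T(-31, -140)) = 305/36 + (-16888 - 140) = 305/36 - 17028 = -612703/36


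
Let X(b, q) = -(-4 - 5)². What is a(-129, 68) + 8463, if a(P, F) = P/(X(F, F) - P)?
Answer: 135365/16 ≈ 8460.3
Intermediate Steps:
X(b, q) = -81 (X(b, q) = -1*(-9)² = -1*81 = -81)
a(P, F) = P/(-81 - P)
a(-129, 68) + 8463 = -1*(-129)/(81 - 129) + 8463 = -1*(-129)/(-48) + 8463 = -1*(-129)*(-1/48) + 8463 = -43/16 + 8463 = 135365/16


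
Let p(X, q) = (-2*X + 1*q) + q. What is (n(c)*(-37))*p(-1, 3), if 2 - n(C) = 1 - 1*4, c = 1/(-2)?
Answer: -1480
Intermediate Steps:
c = -½ ≈ -0.50000
n(C) = 5 (n(C) = 2 - (1 - 1*4) = 2 - (1 - 4) = 2 - 1*(-3) = 2 + 3 = 5)
p(X, q) = -2*X + 2*q (p(X, q) = (-2*X + q) + q = (q - 2*X) + q = -2*X + 2*q)
(n(c)*(-37))*p(-1, 3) = (5*(-37))*(-2*(-1) + 2*3) = -185*(2 + 6) = -185*8 = -1480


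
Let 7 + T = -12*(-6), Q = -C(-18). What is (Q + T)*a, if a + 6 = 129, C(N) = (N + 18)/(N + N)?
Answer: 7995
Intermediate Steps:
C(N) = (18 + N)/(2*N) (C(N) = (18 + N)/((2*N)) = (18 + N)*(1/(2*N)) = (18 + N)/(2*N))
a = 123 (a = -6 + 129 = 123)
Q = 0 (Q = -(18 - 18)/(2*(-18)) = -(-1)*0/(2*18) = -1*0 = 0)
T = 65 (T = -7 - 12*(-6) = -7 - 3*(-24) = -7 + 72 = 65)
(Q + T)*a = (0 + 65)*123 = 65*123 = 7995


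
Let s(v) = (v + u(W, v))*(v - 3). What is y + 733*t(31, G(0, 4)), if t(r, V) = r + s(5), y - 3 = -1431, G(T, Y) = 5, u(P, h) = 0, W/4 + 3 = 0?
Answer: 28625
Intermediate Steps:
W = -12 (W = -12 + 4*0 = -12 + 0 = -12)
s(v) = v*(-3 + v) (s(v) = (v + 0)*(v - 3) = v*(-3 + v))
y = -1428 (y = 3 - 1431 = -1428)
t(r, V) = 10 + r (t(r, V) = r + 5*(-3 + 5) = r + 5*2 = r + 10 = 10 + r)
y + 733*t(31, G(0, 4)) = -1428 + 733*(10 + 31) = -1428 + 733*41 = -1428 + 30053 = 28625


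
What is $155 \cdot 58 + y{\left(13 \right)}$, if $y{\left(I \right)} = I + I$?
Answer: $9016$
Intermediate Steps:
$y{\left(I \right)} = 2 I$
$155 \cdot 58 + y{\left(13 \right)} = 155 \cdot 58 + 2 \cdot 13 = 8990 + 26 = 9016$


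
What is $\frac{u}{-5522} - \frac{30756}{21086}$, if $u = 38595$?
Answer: $- \frac{491824401}{58218446} \approx -8.4479$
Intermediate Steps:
$\frac{u}{-5522} - \frac{30756}{21086} = \frac{38595}{-5522} - \frac{30756}{21086} = 38595 \left(- \frac{1}{5522}\right) - \frac{15378}{10543} = - \frac{38595}{5522} - \frac{15378}{10543} = - \frac{491824401}{58218446}$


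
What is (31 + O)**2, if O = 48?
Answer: 6241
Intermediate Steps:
(31 + O)**2 = (31 + 48)**2 = 79**2 = 6241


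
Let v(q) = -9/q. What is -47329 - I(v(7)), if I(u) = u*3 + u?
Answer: -331267/7 ≈ -47324.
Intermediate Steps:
I(u) = 4*u (I(u) = 3*u + u = 4*u)
-47329 - I(v(7)) = -47329 - 4*(-9/7) = -47329 - 4*(-9*⅐) = -47329 - 4*(-9)/7 = -47329 - 1*(-36/7) = -47329 + 36/7 = -331267/7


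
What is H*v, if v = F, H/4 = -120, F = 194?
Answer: -93120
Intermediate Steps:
H = -480 (H = 4*(-120) = -480)
v = 194
H*v = -480*194 = -93120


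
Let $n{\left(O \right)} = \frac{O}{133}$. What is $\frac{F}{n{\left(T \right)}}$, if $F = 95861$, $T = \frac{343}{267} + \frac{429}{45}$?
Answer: $\frac{5673533285}{4814} \approx 1.1785 \cdot 10^{6}$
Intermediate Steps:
$T = \frac{4814}{445}$ ($T = 343 \cdot \frac{1}{267} + 429 \cdot \frac{1}{45} = \frac{343}{267} + \frac{143}{15} = \frac{4814}{445} \approx 10.818$)
$n{\left(O \right)} = \frac{O}{133}$ ($n{\left(O \right)} = O \frac{1}{133} = \frac{O}{133}$)
$\frac{F}{n{\left(T \right)}} = \frac{95861}{\frac{1}{133} \cdot \frac{4814}{445}} = \frac{95861}{\frac{4814}{59185}} = 95861 \cdot \frac{59185}{4814} = \frac{5673533285}{4814}$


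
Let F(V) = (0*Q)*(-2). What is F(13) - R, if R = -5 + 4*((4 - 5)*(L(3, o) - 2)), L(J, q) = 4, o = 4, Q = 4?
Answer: 13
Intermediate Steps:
F(V) = 0 (F(V) = (0*4)*(-2) = 0*(-2) = 0)
R = -13 (R = -5 + 4*((4 - 5)*(4 - 2)) = -5 + 4*(-1*2) = -5 + 4*(-2) = -5 - 8 = -13)
F(13) - R = 0 - 1*(-13) = 0 + 13 = 13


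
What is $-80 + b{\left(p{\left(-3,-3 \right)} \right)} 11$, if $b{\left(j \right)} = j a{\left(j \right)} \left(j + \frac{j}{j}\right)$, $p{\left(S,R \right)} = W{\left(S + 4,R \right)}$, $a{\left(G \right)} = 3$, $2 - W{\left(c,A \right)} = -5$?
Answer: $1768$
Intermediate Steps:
$W{\left(c,A \right)} = 7$ ($W{\left(c,A \right)} = 2 - -5 = 2 + 5 = 7$)
$p{\left(S,R \right)} = 7$
$b{\left(j \right)} = 3 j \left(1 + j\right)$ ($b{\left(j \right)} = j 3 \left(j + \frac{j}{j}\right) = 3 j \left(j + 1\right) = 3 j \left(1 + j\right)$)
$-80 + b{\left(p{\left(-3,-3 \right)} \right)} 11 = -80 + 3 \cdot 7 \left(1 + 7\right) 11 = -80 + 3 \cdot 7 \cdot 8 \cdot 11 = -80 + 168 \cdot 11 = -80 + 1848 = 1768$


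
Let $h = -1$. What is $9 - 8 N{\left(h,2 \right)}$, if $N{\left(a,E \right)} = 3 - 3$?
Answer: $9$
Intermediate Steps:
$N{\left(a,E \right)} = 0$
$9 - 8 N{\left(h,2 \right)} = 9 - 0 = 9 + 0 = 9$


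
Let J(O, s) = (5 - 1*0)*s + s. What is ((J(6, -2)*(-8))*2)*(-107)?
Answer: -20544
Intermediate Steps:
J(O, s) = 6*s (J(O, s) = (5 + 0)*s + s = 5*s + s = 6*s)
((J(6, -2)*(-8))*2)*(-107) = (((6*(-2))*(-8))*2)*(-107) = (-12*(-8)*2)*(-107) = (96*2)*(-107) = 192*(-107) = -20544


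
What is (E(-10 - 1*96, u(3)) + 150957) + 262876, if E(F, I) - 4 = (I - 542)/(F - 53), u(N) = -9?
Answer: 65800634/159 ≈ 4.1384e+5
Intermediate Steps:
E(F, I) = 4 + (-542 + I)/(-53 + F) (E(F, I) = 4 + (I - 542)/(F - 53) = 4 + (-542 + I)/(-53 + F))
(E(-10 - 1*96, u(3)) + 150957) + 262876 = ((-754 - 9 + 4*(-10 - 1*96))/(-53 + (-10 - 1*96)) + 150957) + 262876 = ((-754 - 9 + 4*(-10 - 96))/(-53 + (-10 - 96)) + 150957) + 262876 = ((-754 - 9 + 4*(-106))/(-53 - 106) + 150957) + 262876 = ((-754 - 9 - 424)/(-159) + 150957) + 262876 = (-1/159*(-1187) + 150957) + 262876 = (1187/159 + 150957) + 262876 = 24003350/159 + 262876 = 65800634/159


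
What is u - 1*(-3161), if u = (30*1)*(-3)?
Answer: 3071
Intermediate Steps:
u = -90 (u = 30*(-3) = -90)
u - 1*(-3161) = -90 - 1*(-3161) = -90 + 3161 = 3071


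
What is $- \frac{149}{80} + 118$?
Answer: $\frac{9291}{80} \approx 116.14$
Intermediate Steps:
$- \frac{149}{80} + 118 = \frac{9291}{80}$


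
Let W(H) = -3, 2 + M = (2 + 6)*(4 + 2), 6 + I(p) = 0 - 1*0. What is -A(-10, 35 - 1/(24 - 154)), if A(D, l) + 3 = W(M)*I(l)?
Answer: -15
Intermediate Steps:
I(p) = -6 (I(p) = -6 + (0 - 1*0) = -6 + (0 + 0) = -6 + 0 = -6)
M = 46 (M = -2 + (2 + 6)*(4 + 2) = -2 + 8*6 = -2 + 48 = 46)
A(D, l) = 15 (A(D, l) = -3 - 3*(-6) = -3 + 18 = 15)
-A(-10, 35 - 1/(24 - 154)) = -1*15 = -15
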